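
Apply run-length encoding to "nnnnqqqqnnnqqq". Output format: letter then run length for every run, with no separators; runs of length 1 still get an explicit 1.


String: "nnnnqqqqnnnqqq"
Scanning for consecutive runs:
  'n' x 4
  'q' x 4
  'n' x 3
  'q' x 3
RLE = "n4q4n3q3"


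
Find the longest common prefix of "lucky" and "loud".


Word 1: "lucky"
Word 2: "loud"
Comparing from start:
  Pos 0: 'l' == 'l'
  Pos 1: 'u' != 'o' (stop)
LCP = "l" (length 1)


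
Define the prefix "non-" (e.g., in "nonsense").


Prefix: non-
Example: nonsense = non- + sense
Meaning = not


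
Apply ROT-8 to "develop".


Word: "develop"
Shift: 8
Each letter → (letter + shift) mod 26:
  'd' (3) + 8 = 11 → 'l'
  'e' (4) + 8 = 12 → 'm'
  'v' (21) + 8 = 3 → 'd'
  'e' (4) + 8 = 12 → 'm'
  'l' (11) + 8 = 19 → 't'
  'o' (14) + 8 = 22 → 'w'
  'p' (15) + 8 = 23 → 'x'
Result = "lmdmtwx"


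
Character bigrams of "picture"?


Word: "picture" (length 7)
Number of bigrams = 7 - 2 + 1 = 6
  Position 0: "pi"
  Position 1: "ic"
  Position 2: "ct"
  Position 3: "tu"
  Position 4: "ur"
  Position 5: "re"
Bigrams = "pi", "ic", "ct", "tu", "ur", "re"


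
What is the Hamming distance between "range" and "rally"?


Comparing character by character (same length = 5):
  Pos 0: 'r' vs 'r' =
  Pos 1: 'a' vs 'a' =
  Pos 2: 'n' vs 'l' !=
  Pos 3: 'g' vs 'l' !=
  Pos 4: 'e' vs 'y' !=
Hamming distance = 3


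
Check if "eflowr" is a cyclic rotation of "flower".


Word: "flower", Candidate: "eflowr"
Method: check if candidate is substring of word+word
"flowerflower" contains "eflowr"? No
Is rotation = No


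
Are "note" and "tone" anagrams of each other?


Word 1: "note" → sorted: enot
Word 2: "tone" → sorted: enot
Same letters? enot == enot
Anagram = Yes


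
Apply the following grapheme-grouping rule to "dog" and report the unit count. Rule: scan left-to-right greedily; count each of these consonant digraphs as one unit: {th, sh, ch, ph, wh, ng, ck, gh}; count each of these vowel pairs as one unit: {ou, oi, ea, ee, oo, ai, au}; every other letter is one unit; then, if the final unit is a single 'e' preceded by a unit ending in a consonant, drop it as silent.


Word: "dog" (3 letters)
Left-to-right scan:
  [1] 'd' (letter)
  [2] 'o' (letter)
  [3] 'g' (letter)
Units from scan: 3
Sound units = 3 units


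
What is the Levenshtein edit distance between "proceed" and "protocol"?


Word 1: "proceed" (length 7)
Word 2: "protocol" (length 8)
One optimal edit sequence (insert/delete/substitute each cost 1):
  1. keep 'p'
  2. keep 'r'
  3. keep 'o'
  4. insert 't'  (+1)
  5. substitute 'c' -> 'o'  (+1)
  6. substitute 'e' -> 'c'  (+1)
  7. substitute 'e' -> 'o'  (+1)
  8. substitute 'd' -> 'l'  (+1)
Total edit operations: 5
Edit distance = 5


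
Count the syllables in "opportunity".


Word: "opportunity"
Syllable breakdown: op / por / tu / ni / ty
Counting: 5 parts
= 5 syllables


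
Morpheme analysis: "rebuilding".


Word: "rebuilding"
Morphemes: re- / build / -ing
Each morpheme carries meaning
= 3 morphemes


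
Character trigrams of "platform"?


Word: "platform" (length 8)
Number of trigrams = 8 - 3 + 1 = 6
  Position 0: "pla"
  Position 1: "lat"
  Position 2: "atf"
  Position 3: "tfo"
  Position 4: "for"
  Position 5: "orm"
Trigrams = "pla", "lat", "atf", "tfo", "for", "orm"


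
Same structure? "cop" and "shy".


Pattern of "cop": [0, 1, 2]
Pattern of "shy": [0, 1, 2]
Patterns match
Same pattern = Yes


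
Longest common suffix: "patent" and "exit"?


Word 1: "patent"
Word 2: "exit"
Comparing from end:
  Pos -1: 't' == 't'
  Pos -2: 'n' != 'i' (stop)
LCS = "t" (length 1)


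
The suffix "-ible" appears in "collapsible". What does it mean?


Suffix: -ible
As in: collapsible -> collapse + -ible, with a spelling change
Meaning = capable of


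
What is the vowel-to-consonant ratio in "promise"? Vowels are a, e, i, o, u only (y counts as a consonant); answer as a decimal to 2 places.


Word: "promise"
Vowels (a,e,i,o,u): 3
Consonants: 4
Ratio = 3/4
= 0.75


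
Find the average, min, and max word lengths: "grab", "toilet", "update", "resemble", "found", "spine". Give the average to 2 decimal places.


Lengths: "grab"=4, "toilet"=6, "update"=6, "resemble"=8, "found"=5, "spine"=5
Sum = 34, Count = 6
Average = 34/6 = 5.67
= avg=5.67, min=4, max=8


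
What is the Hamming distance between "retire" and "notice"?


Comparing character by character (same length = 6):
  Pos 0: 'r' vs 'n' !=
  Pos 1: 'e' vs 'o' !=
  Pos 2: 't' vs 't' =
  Pos 3: 'i' vs 'i' =
  Pos 4: 'r' vs 'c' !=
  Pos 5: 'e' vs 'e' =
Hamming distance = 3


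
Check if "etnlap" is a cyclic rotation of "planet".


Word: "planet", Candidate: "etnlap"
Method: check if candidate is substring of word+word
"planetplanet" contains "etnlap"? No
Is rotation = No


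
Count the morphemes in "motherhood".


Word: "motherhood"
Morphemes: mother | -hood
Each morpheme carries meaning
= 2 morphemes


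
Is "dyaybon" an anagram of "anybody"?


Word 1: "anybody" → sorted: abdnoyy
Word 2: "dyaybon" → sorted: abdnoyy
Same letters? abdnoyy == abdnoyy
Anagram = Yes


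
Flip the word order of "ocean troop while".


Original: "ocean troop while"
Words (1..n): ocean | troop | while
Reversed (n..1): while | troop | ocean
Result = "while troop ocean"


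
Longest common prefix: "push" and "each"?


Word 1: "push"
Word 2: "each"
Comparing from start:
  Pos 0: 'p' != 'e' (stop)
LCP = "" (length 0)


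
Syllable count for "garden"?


Word: "garden"
Syllable breakdown: gar-den
Counting: 2 parts
= 2 syllables


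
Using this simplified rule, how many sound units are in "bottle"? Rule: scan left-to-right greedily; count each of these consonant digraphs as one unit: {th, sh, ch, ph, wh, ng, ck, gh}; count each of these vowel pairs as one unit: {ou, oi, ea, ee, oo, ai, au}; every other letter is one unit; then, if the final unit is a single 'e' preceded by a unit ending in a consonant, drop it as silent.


Word: "bottle" (6 letters)
Left-to-right scan:
  1. 'b' (letter)
  2. 'o' (letter)
  3. 't' (letter)
  4. 't' (letter)
  5. 'l' (letter)
  6. 'e' (letter)
Units from scan: 6
Final unit is 'e' after a consonant -> drop as silent (-1)
Sound units = 5 units


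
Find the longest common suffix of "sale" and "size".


Word 1: "sale"
Word 2: "size"
Comparing from end:
  Pos -1: 'e' == 'e'
  Pos -2: 'l' != 'z' (stop)
LCS = "e" (length 1)


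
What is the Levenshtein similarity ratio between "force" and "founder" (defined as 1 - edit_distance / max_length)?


Word 1: "force" (length 5)
Word 2: "founder" (length 7)
One optimal edit sequence:
  1. keep 'f'
  2. keep 'o'
  3. insert 'u'  (+1)
  4. substitute 'r' -> 'n'  (+1)
  5. substitute 'c' -> 'd'  (+1)
  6. keep 'e'
  7. insert 'r'  (+1)
Edit distance = 4
Max length = max(5, 7) = 7
Similarity = 1 - 4/7
= 0.4286


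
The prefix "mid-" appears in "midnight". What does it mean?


Prefix: mid-
Example: midnight = mid- + night
Meaning = middle


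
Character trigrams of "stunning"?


Word: "stunning" (length 8)
Number of trigrams = 8 - 3 + 1 = 6
  Position 0: "stu"
  Position 1: "tun"
  Position 2: "unn"
  Position 3: "nni"
  Position 4: "nin"
  Position 5: "ing"
Trigrams = "stu", "tun", "unn", "nni", "nin", "ing"


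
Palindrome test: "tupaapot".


Word: "tupaapot"
Reversed: "topaaput"
Forward == Backward? tupaapot != topaaput
Palindrome = No


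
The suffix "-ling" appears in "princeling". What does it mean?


Suffix: -ling
Example: princeling (prince + -ling)
Meaning = small / young


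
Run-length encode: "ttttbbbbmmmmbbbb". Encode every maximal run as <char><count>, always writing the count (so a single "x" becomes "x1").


String: "ttttbbbbmmmmbbbb"
Scanning for consecutive runs:
  't' x 4
  'b' x 4
  'm' x 4
  'b' x 4
RLE = "t4b4m4b4"


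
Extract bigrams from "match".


Word: "match" (length 5)
Number of bigrams = 5 - 2 + 1 = 4
  Position 0: "ma"
  Position 1: "at"
  Position 2: "tc"
  Position 3: "ch"
Bigrams = "ma", "at", "tc", "ch"


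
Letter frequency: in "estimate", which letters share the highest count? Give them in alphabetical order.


Word: "estimate"
Letter counts:
  'a': 1
  'e': 2
  'i': 1
  'm': 1
  's': 1
  't': 2
Maximum count = 2
Most frequent = 'e', 't' (2 times each)


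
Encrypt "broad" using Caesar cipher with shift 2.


Word: "broad"
Shift: 2
Each letter → (letter + shift) mod 26:
  'b' (1) + 2 = 3 → 'd'
  'r' (17) + 2 = 19 → 't'
  'o' (14) + 2 = 16 → 'q'
  'a' (0) + 2 = 2 → 'c'
  'd' (3) + 2 = 5 → 'f'
Result = "dtqcf"


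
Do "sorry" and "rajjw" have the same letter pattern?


Pattern of "sorry": [0, 1, 2, 2, 3]
Pattern of "rajjw": [0, 1, 2, 2, 3]
Patterns match
Same pattern = Yes


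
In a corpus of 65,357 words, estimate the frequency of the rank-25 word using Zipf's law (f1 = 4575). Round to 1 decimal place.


Zipf's law: f(r) = f(1) / r
f(1) = 4575
f(25) = 4575 / 25
= 183.0 occurrences


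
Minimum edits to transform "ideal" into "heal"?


Word 1: "ideal" (length 5)
Word 2: "heal" (length 4)
One optimal edit sequence (insert/delete/substitute each cost 1):
  1. delete 'i'  (+1)
  2. substitute 'd' -> 'h'  (+1)
  3. keep 'e'
  4. keep 'a'
  5. keep 'l'
Total edit operations: 2
Edit distance = 2


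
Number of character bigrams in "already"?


Word: "already" (length 7)
Number of 2-grams = length - 2 + 1 = 7 - 2 + 1
= 6


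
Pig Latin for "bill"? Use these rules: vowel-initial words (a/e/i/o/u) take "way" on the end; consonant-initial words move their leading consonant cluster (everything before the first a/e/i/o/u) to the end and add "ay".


Word: "bill"
Starts with consonant(s) → move to end, add 'ay'
Consonant cluster: "b"
Pig Latin = "illbay"


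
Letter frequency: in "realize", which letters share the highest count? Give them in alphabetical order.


Word: "realize"
Letter counts:
  'a': 1
  'e': 2
  'i': 1
  'l': 1
  'r': 1
  'z': 1
Maximum count = 2
Most frequent = 'e' (2 times each)


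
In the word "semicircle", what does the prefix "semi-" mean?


Prefix: semi-
Example: semicircle = semi- + circle
Meaning = half


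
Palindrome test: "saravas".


Word: "saravas"
Reversed: "savaras"
Forward == Backward? saravas != savaras
Palindrome = No


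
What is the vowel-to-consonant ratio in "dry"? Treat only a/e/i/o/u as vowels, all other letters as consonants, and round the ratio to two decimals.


Word: "dry"
Vowels (a,e,i,o,u): 0
Consonants: 3
Ratio = 0/3
= 0.00


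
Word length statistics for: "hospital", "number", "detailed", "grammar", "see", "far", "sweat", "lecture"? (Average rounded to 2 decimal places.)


Lengths: "hospital"=8, "number"=6, "detailed"=8, "grammar"=7, "see"=3, "far"=3, "sweat"=5, "lecture"=7
Sum = 47, Count = 8
Average = 47/8 = 5.88
= avg=5.88, min=3, max=8


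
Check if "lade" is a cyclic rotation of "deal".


Word: "deal", Candidate: "lade"
Method: check if candidate is substring of word+word
"dealdeal" contains "lade"? No
Is rotation = No


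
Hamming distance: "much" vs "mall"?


Comparing character by character (same length = 4):
  Pos 0: 'm' vs 'm' =
  Pos 1: 'u' vs 'a' !=
  Pos 2: 'c' vs 'l' !=
  Pos 3: 'h' vs 'l' !=
Hamming distance = 3


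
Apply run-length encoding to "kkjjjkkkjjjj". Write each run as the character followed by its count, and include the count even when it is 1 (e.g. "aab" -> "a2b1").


String: "kkjjjkkkjjjj"
Scanning for consecutive runs:
  'k' x 2
  'j' x 3
  'k' x 3
  'j' x 4
RLE = "k2j3k3j4"


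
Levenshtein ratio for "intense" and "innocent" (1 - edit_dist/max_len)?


Word 1: "intense" (length 7)
Word 2: "innocent" (length 8)
One optimal edit sequence:
  1. keep 'i'
  2. insert 'n'  (+1)
  3. keep 'n'
  4. insert 'o'  (+1)
  5. substitute 't' -> 'c'  (+1)
  6. keep 'e'
  7. keep 'n'
  8. delete 's'  (+1)
  9. substitute 'e' -> 't'  (+1)
Edit distance = 5
Max length = max(7, 8) = 8
Similarity = 1 - 5/8
= 0.3750


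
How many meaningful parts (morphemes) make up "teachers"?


Word: "teachers"
Morphemes: teach + -er + -s
Each morpheme carries meaning
= 3 morphemes


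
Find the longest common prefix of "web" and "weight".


Word 1: "web"
Word 2: "weight"
Comparing from start:
  Pos 0: 'w' == 'w'
  Pos 1: 'e' == 'e'
  Pos 2: 'b' != 'i' (stop)
LCP = "we" (length 2)


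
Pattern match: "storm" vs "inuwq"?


Pattern of "storm": [0, 1, 2, 3, 4]
Pattern of "inuwq": [0, 1, 2, 3, 4]
Patterns match
Same pattern = Yes


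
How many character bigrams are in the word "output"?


Word: "output" (length 6)
Number of 2-grams = length - 2 + 1 = 6 - 2 + 1
= 5


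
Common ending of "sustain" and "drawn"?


Word 1: "sustain"
Word 2: "drawn"
Comparing from end:
  Pos -1: 'n' == 'n'
  Pos -2: 'i' != 'w' (stop)
LCS = "n" (length 1)


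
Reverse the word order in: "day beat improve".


Original: "day beat improve"
Words (1..n): day | beat | improve
Reversed (n..1): improve | beat | day
Result = "improve beat day"


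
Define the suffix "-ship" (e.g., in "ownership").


Suffix: -ship
Example: ownership (owner + -ship)
Meaning = state / position


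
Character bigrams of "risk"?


Word: "risk" (length 4)
Number of bigrams = 4 - 2 + 1 = 3
  Position 0: "ri"
  Position 1: "is"
  Position 2: "sk"
Bigrams = "ri", "is", "sk"


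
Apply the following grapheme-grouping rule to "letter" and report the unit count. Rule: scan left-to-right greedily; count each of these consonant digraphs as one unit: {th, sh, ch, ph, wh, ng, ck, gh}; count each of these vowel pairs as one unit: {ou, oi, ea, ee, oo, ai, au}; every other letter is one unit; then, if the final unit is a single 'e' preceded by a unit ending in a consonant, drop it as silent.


Word: "letter" (6 letters)
Left-to-right scan:
  1. 'l' (letter)
  2. 'e' (letter)
  3. 't' (letter)
  4. 't' (letter)
  5. 'e' (letter)
  6. 'r' (letter)
Units from scan: 6
Sound units = 6 units


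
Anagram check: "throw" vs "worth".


Word 1: "throw" → sorted: hortw
Word 2: "worth" → sorted: hortw
Same letters? hortw == hortw
Anagram = Yes


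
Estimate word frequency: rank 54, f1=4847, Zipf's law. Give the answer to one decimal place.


Zipf's law: f(r) = f(1) / r
f(1) = 4847
f(54) = 4847 / 54
= 89.8 occurrences


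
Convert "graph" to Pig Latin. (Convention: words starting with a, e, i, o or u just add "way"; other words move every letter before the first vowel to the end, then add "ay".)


Word: "graph"
Starts with consonant(s) → move to end, add 'ay'
Consonant cluster: "gr"
Pig Latin = "aphgray"


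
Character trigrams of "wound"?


Word: "wound" (length 5)
Number of trigrams = 5 - 3 + 1 = 3
  Position 0: "wou"
  Position 1: "oun"
  Position 2: "und"
Trigrams = "wou", "oun", "und"


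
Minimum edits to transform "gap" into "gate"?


Word 1: "gap" (length 3)
Word 2: "gate" (length 4)
One optimal edit sequence (insert/delete/substitute each cost 1):
  1. keep 'g'
  2. keep 'a'
  3. insert 't'  (+1)
  4. substitute 'p' -> 'e'  (+1)
Total edit operations: 2
Edit distance = 2


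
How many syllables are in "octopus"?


Word: "octopus"
Syllable breakdown: oc-to-pus
Counting: 3 parts
= 3 syllables


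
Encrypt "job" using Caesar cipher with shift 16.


Word: "job"
Shift: 16
Each letter → (letter + shift) mod 26:
  'j' (9) + 16 = 25 → 'z'
  'o' (14) + 16 = 4 → 'e'
  'b' (1) + 16 = 17 → 'r'
Result = "zer"


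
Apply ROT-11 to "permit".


Word: "permit"
Shift: 11
Each letter → (letter + shift) mod 26:
  'p' (15) + 11 = 0 → 'a'
  'e' (4) + 11 = 15 → 'p'
  'r' (17) + 11 = 2 → 'c'
  'm' (12) + 11 = 23 → 'x'
  'i' (8) + 11 = 19 → 't'
  't' (19) + 11 = 4 → 'e'
Result = "apcxte"


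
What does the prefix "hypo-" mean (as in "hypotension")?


Prefix: hypo-
Example: hypotension = hypo- + tension
Meaning = under / below normal


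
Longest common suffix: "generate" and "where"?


Word 1: "generate"
Word 2: "where"
Comparing from end:
  Pos -1: 'e' == 'e'
  Pos -2: 't' != 'r' (stop)
LCS = "e" (length 1)


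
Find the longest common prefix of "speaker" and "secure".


Word 1: "speaker"
Word 2: "secure"
Comparing from start:
  Pos 0: 's' == 's'
  Pos 1: 'p' != 'e' (stop)
LCP = "s" (length 1)


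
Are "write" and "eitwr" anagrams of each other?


Word 1: "write" → sorted: eirtw
Word 2: "eitwr" → sorted: eirtw
Same letters? eirtw == eirtw
Anagram = Yes


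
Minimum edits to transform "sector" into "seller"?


Word 1: "sector" (length 6)
Word 2: "seller" (length 6)
One optimal edit sequence (insert/delete/substitute each cost 1):
  1. keep 's'
  2. keep 'e'
  3. substitute 'c' -> 'l'  (+1)
  4. substitute 't' -> 'l'  (+1)
  5. substitute 'o' -> 'e'  (+1)
  6. keep 'r'
Total edit operations: 3
Edit distance = 3


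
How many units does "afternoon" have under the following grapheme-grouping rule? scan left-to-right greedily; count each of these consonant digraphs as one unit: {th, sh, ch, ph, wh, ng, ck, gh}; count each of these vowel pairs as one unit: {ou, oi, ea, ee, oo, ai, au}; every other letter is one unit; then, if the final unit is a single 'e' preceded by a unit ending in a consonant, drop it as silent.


Word: "afternoon" (9 letters)
Left-to-right scan:
  [1] 'a' (letter)
  [2] 'f' (letter)
  [3] 't' (letter)
  [4] 'e' (letter)
  [5] 'r' (letter)
  [6] 'n' (letter)
  [7] 'oo' (vowel-pair)
  [8] 'n' (letter)
Units from scan: 8
Sound units = 8 units


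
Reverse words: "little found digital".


Original: "little found digital"
Words (1..n): little | found | digital
Reversed (n..1): digital | found | little
Result = "digital found little"


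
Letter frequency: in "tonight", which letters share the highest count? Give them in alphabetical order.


Word: "tonight"
Letter counts:
  'g': 1
  'h': 1
  'i': 1
  'n': 1
  'o': 1
  't': 2
Maximum count = 2
Most frequent = 't' (2 times each)


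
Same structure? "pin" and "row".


Pattern of "pin": [0, 1, 2]
Pattern of "row": [0, 1, 2]
Patterns match
Same pattern = Yes


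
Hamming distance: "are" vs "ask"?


Comparing character by character (same length = 3):
  Pos 0: 'a' vs 'a' =
  Pos 1: 'r' vs 's' !=
  Pos 2: 'e' vs 'k' !=
Hamming distance = 2


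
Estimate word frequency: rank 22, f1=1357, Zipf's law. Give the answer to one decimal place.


Zipf's law: f(r) = f(1) / r
f(1) = 1357
f(22) = 1357 / 22
= 61.7 occurrences


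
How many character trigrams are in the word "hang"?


Word: "hang" (length 4)
Number of 3-grams = length - 3 + 1 = 4 - 3 + 1
= 2


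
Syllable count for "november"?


Word: "november"
Syllable breakdown: no-vem-ber
Counting: 3 parts
= 3 syllables


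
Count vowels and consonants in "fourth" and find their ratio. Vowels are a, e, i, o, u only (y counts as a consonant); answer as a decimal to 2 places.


Word: "fourth"
Vowels (a,e,i,o,u): 2
Consonants: 4
Ratio = 2/4
= 0.50


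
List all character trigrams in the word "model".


Word: "model" (length 5)
Number of trigrams = 5 - 3 + 1 = 3
  Position 0: "mod"
  Position 1: "ode"
  Position 2: "del"
Trigrams = "mod", "ode", "del"


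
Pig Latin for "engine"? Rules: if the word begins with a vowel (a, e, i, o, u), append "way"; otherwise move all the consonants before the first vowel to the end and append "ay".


Word: "engine"
Starts with vowel → add 'way'
Pig Latin = "engineway"


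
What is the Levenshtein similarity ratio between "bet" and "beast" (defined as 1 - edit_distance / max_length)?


Word 1: "bet" (length 3)
Word 2: "beast" (length 5)
One optimal edit sequence:
  1. keep 'b'
  2. keep 'e'
  3. insert 'a'  (+1)
  4. insert 's'  (+1)
  5. keep 't'
Edit distance = 2
Max length = max(3, 5) = 5
Similarity = 1 - 2/5
= 0.6000


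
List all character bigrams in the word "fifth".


Word: "fifth" (length 5)
Number of bigrams = 5 - 2 + 1 = 4
  Position 0: "fi"
  Position 1: "if"
  Position 2: "ft"
  Position 3: "th"
Bigrams = "fi", "if", "ft", "th"


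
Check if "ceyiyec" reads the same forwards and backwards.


Word: "ceyiyec"
Reversed: "ceyiyec"
Forward == Backward? ceyiyec == ceyiyec
Palindrome = Yes


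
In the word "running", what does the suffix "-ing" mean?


Suffix: -ing
As in: running -> run + -ing, with a spelling change
Meaning = present participle


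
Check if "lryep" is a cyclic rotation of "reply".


Word: "reply", Candidate: "lryep"
Method: check if candidate is substring of word+word
"replyreply" contains "lryep"? No
Is rotation = No


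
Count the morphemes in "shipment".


Word: "shipment"
Morphemes: ship / -ment
Each morpheme carries meaning
= 2 morphemes


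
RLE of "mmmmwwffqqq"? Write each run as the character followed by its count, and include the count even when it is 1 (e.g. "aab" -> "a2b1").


String: "mmmmwwffqqq"
Scanning for consecutive runs:
  'm' x 4
  'w' x 2
  'f' x 2
  'q' x 3
RLE = "m4w2f2q3"


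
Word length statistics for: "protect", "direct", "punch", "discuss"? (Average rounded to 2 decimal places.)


Lengths: "protect"=7, "direct"=6, "punch"=5, "discuss"=7
Sum = 25, Count = 4
Average = 25/4 = 6.25
= avg=6.25, min=5, max=7


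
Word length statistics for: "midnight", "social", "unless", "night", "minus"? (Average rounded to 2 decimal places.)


Lengths: "midnight"=8, "social"=6, "unless"=6, "night"=5, "minus"=5
Sum = 30, Count = 5
Average = 30/5 = 6.00
= avg=6.00, min=5, max=8


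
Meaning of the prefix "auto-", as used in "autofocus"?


Prefix: auto-
Example: autofocus (auto- + focus)
Meaning = self


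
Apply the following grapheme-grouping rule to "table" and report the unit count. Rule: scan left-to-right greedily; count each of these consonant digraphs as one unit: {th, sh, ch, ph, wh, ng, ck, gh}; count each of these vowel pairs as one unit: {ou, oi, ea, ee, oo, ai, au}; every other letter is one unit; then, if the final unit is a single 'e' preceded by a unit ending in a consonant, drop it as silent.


Word: "table" (5 letters)
Left-to-right scan:
  1. 't' (letter)
  2. 'a' (letter)
  3. 'b' (letter)
  4. 'l' (letter)
  5. 'e' (letter)
Units from scan: 5
Final unit is 'e' after a consonant -> drop as silent (-1)
Sound units = 4 units


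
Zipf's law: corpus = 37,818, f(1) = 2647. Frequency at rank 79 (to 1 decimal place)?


Zipf's law: f(r) = f(1) / r
f(1) = 2647
f(79) = 2647 / 79
= 33.5 occurrences


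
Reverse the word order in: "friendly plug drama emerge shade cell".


Original: "friendly plug drama emerge shade cell"
Words (1..n): friendly | plug | drama | emerge | shade | cell
Reversed (n..1): cell | shade | emerge | drama | plug | friendly
Result = "cell shade emerge drama plug friendly"


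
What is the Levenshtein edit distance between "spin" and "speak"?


Word 1: "spin" (length 4)
Word 2: "speak" (length 5)
One optimal edit sequence (insert/delete/substitute each cost 1):
  1. keep 's'
  2. keep 'p'
  3. insert 'e'  (+1)
  4. substitute 'i' -> 'a'  (+1)
  5. substitute 'n' -> 'k'  (+1)
Total edit operations: 3
Edit distance = 3


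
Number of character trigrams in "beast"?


Word: "beast" (length 5)
Number of 3-grams = length - 3 + 1 = 5 - 3 + 1
= 3


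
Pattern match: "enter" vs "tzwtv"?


Pattern of "enter": [0, 1, 2, 0, 3]
Pattern of "tzwtv": [0, 1, 2, 0, 3]
Patterns match
Same pattern = Yes


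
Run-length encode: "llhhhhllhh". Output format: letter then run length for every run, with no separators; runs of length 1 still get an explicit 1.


String: "llhhhhllhh"
Scanning for consecutive runs:
  'l' x 2
  'h' x 4
  'l' x 2
  'h' x 2
RLE = "l2h4l2h2"


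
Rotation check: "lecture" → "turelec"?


Word: "lecture", Candidate: "turelec"
Method: check if candidate is substring of word+word
"lecturelecture" contains "turelec"? Yes
Is rotation = Yes


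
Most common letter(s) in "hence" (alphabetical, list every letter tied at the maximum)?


Word: "hence"
Letter counts:
  'c': 1
  'e': 2
  'h': 1
  'n': 1
Maximum count = 2
Most frequent = 'e' (2 times each)


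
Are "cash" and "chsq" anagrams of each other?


Word 1: "cash" → sorted: achs
Word 2: "chsq" → sorted: chqs
Same letters? achs != chqs
Anagram = No


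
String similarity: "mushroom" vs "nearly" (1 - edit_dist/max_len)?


Word 1: "mushroom" (length 8)
Word 2: "nearly" (length 6)
One optimal edit sequence:
  1. delete 'm'  (+1)
  2. substitute 'u' -> 'n'  (+1)
  3. substitute 's' -> 'e'  (+1)
  4. substitute 'h' -> 'a'  (+1)
  5. keep 'r'
  6. delete 'o'  (+1)
  7. substitute 'o' -> 'l'  (+1)
  8. substitute 'm' -> 'y'  (+1)
Edit distance = 7
Max length = max(8, 6) = 8
Similarity = 1 - 7/8
= 0.1250


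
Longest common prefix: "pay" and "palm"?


Word 1: "pay"
Word 2: "palm"
Comparing from start:
  Pos 0: 'p' == 'p'
  Pos 1: 'a' == 'a'
  Pos 2: 'y' != 'l' (stop)
LCP = "pa" (length 2)


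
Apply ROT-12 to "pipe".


Word: "pipe"
Shift: 12
Each letter → (letter + shift) mod 26:
  'p' (15) + 12 = 1 → 'b'
  'i' (8) + 12 = 20 → 'u'
  'p' (15) + 12 = 1 → 'b'
  'e' (4) + 12 = 16 → 'q'
Result = "bubq"


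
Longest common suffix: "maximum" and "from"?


Word 1: "maximum"
Word 2: "from"
Comparing from end:
  Pos -1: 'm' == 'm'
  Pos -2: 'u' != 'o' (stop)
LCS = "m" (length 1)


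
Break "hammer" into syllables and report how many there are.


Word: "hammer"
Syllable breakdown: ham / mer
Counting: 2 parts
= 2 syllables


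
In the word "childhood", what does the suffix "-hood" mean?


Suffix: -hood
As in: childhood -> child + -hood
Meaning = state / condition


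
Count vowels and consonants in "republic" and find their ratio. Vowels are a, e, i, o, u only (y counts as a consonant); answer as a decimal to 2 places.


Word: "republic"
Vowels (a,e,i,o,u): 3
Consonants: 5
Ratio = 3/5
= 0.60


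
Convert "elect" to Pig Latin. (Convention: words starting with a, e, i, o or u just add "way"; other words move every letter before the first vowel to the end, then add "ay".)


Word: "elect"
Starts with vowel → add 'way'
Pig Latin = "electway"


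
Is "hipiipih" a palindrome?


Word: "hipiipih"
Reversed: "hipiipih"
Forward == Backward? hipiipih == hipiipih
Palindrome = Yes


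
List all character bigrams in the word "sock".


Word: "sock" (length 4)
Number of bigrams = 4 - 2 + 1 = 3
  Position 0: "so"
  Position 1: "oc"
  Position 2: "ck"
Bigrams = "so", "oc", "ck"


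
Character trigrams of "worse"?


Word: "worse" (length 5)
Number of trigrams = 5 - 3 + 1 = 3
  Position 0: "wor"
  Position 1: "ors"
  Position 2: "rse"
Trigrams = "wor", "ors", "rse"


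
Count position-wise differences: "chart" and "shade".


Comparing character by character (same length = 5):
  Pos 0: 'c' vs 's' !=
  Pos 1: 'h' vs 'h' =
  Pos 2: 'a' vs 'a' =
  Pos 3: 'r' vs 'd' !=
  Pos 4: 't' vs 'e' !=
Hamming distance = 3


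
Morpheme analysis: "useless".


Word: "useless"
Morphemes: use / -less
Each morpheme carries meaning
= 2 morphemes


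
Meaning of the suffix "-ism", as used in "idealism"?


Suffix: -ism
As in: idealism -> ideal + -ism
Meaning = belief / practice


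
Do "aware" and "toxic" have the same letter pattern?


Pattern of "aware": [0, 1, 0, 2, 3]
Pattern of "toxic": [0, 1, 2, 3, 4]
Patterns do not match
Same pattern = No


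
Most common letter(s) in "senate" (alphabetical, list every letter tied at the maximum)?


Word: "senate"
Letter counts:
  'a': 1
  'e': 2
  'n': 1
  's': 1
  't': 1
Maximum count = 2
Most frequent = 'e' (2 times each)


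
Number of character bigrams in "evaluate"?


Word: "evaluate" (length 8)
Number of 2-grams = length - 2 + 1 = 8 - 2 + 1
= 7


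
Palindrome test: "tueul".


Word: "tueul"
Reversed: "lueut"
Forward == Backward? tueul != lueut
Palindrome = No


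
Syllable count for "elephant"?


Word: "elephant"
Syllable breakdown: el-e-phant
Counting: 3 parts
= 3 syllables


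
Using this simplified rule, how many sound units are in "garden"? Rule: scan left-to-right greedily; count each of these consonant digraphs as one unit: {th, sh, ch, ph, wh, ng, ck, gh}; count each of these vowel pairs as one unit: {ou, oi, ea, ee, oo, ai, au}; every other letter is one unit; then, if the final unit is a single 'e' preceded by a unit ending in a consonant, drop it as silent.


Word: "garden" (6 letters)
Left-to-right scan:
  (1) 'g' (letter)
  (2) 'a' (letter)
  (3) 'r' (letter)
  (4) 'd' (letter)
  (5) 'e' (letter)
  (6) 'n' (letter)
Units from scan: 6
Sound units = 6 units


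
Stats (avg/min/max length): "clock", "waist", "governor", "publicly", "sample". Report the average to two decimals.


Lengths: "clock"=5, "waist"=5, "governor"=8, "publicly"=8, "sample"=6
Sum = 32, Count = 5
Average = 32/5 = 6.40
= avg=6.40, min=5, max=8


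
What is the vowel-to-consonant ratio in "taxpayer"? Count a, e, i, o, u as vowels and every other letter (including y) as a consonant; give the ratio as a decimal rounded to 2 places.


Word: "taxpayer"
Vowels (a,e,i,o,u): 3
Consonants: 5
Ratio = 3/5
= 0.60


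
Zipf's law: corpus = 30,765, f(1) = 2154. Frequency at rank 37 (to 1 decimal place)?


Zipf's law: f(r) = f(1) / r
f(1) = 2154
f(37) = 2154 / 37
= 58.2 occurrences


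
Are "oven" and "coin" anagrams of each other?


Word 1: "oven" → sorted: enov
Word 2: "coin" → sorted: cino
Same letters? enov != cino
Anagram = No


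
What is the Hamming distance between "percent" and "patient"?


Comparing character by character (same length = 7):
  Pos 0: 'p' vs 'p' =
  Pos 1: 'e' vs 'a' !=
  Pos 2: 'r' vs 't' !=
  Pos 3: 'c' vs 'i' !=
  Pos 4: 'e' vs 'e' =
  Pos 5: 'n' vs 'n' =
  Pos 6: 't' vs 't' =
Hamming distance = 3


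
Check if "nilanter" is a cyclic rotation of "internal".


Word: "internal", Candidate: "nilanter"
Method: check if candidate is substring of word+word
"internalinternal" contains "nilanter"? No
Is rotation = No


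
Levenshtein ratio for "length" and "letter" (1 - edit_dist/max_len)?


Word 1: "length" (length 6)
Word 2: "letter" (length 6)
One optimal edit sequence:
  1. keep 'l'
  2. keep 'e'
  3. substitute 'n' -> 't'  (+1)
  4. substitute 'g' -> 't'  (+1)
  5. substitute 't' -> 'e'  (+1)
  6. substitute 'h' -> 'r'  (+1)
Edit distance = 4
Max length = max(6, 6) = 6
Similarity = 1 - 4/6
= 0.3333


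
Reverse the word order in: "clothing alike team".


Original: "clothing alike team"
Words (1..n): clothing | alike | team
Reversed (n..1): team | alike | clothing
Result = "team alike clothing"


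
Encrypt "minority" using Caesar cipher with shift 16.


Word: "minority"
Shift: 16
Each letter → (letter + shift) mod 26:
  'm' (12) + 16 = 2 → 'c'
  'i' (8) + 16 = 24 → 'y'
  'n' (13) + 16 = 3 → 'd'
  'o' (14) + 16 = 4 → 'e'
  'r' (17) + 16 = 7 → 'h'
  'i' (8) + 16 = 24 → 'y'
  't' (19) + 16 = 9 → 'j'
  'y' (24) + 16 = 14 → 'o'
Result = "cydehyjo"


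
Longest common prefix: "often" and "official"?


Word 1: "often"
Word 2: "official"
Comparing from start:
  Pos 0: 'o' == 'o'
  Pos 1: 'f' == 'f'
  Pos 2: 't' != 'f' (stop)
LCP = "of" (length 2)


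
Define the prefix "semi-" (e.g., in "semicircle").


Prefix: semi-
As in: semicircle -> semi- + circle
Meaning = half


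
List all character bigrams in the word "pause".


Word: "pause" (length 5)
Number of bigrams = 5 - 2 + 1 = 4
  Position 0: "pa"
  Position 1: "au"
  Position 2: "us"
  Position 3: "se"
Bigrams = "pa", "au", "us", "se"


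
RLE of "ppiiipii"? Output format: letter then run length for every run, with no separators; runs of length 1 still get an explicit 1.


String: "ppiiipii"
Scanning for consecutive runs:
  'p' x 2
  'i' x 3
  'p' x 1
  'i' x 2
RLE = "p2i3p1i2"


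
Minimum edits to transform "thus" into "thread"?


Word 1: "thus" (length 4)
Word 2: "thread" (length 6)
One optimal edit sequence (insert/delete/substitute each cost 1):
  1. keep 't'
  2. keep 'h'
  3. insert 'r'  (+1)
  4. insert 'e'  (+1)
  5. substitute 'u' -> 'a'  (+1)
  6. substitute 's' -> 'd'  (+1)
Total edit operations: 4
Edit distance = 4


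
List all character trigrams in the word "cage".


Word: "cage" (length 4)
Number of trigrams = 4 - 3 + 1 = 2
  Position 0: "cag"
  Position 1: "age"
Trigrams = "cag", "age"


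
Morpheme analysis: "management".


Word: "management"
Morphemes: manage | -ment
Each morpheme carries meaning
= 2 morphemes


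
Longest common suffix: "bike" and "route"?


Word 1: "bike"
Word 2: "route"
Comparing from end:
  Pos -1: 'e' == 'e'
  Pos -2: 'k' != 't' (stop)
LCS = "e" (length 1)


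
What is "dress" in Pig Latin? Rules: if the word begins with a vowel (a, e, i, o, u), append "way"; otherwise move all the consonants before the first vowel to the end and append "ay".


Word: "dress"
Starts with consonant(s) → move to end, add 'ay'
Consonant cluster: "dr"
Pig Latin = "essdray"


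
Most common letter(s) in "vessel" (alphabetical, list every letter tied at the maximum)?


Word: "vessel"
Letter counts:
  'e': 2
  'l': 1
  's': 2
  'v': 1
Maximum count = 2
Most frequent = 'e', 's' (2 times each)


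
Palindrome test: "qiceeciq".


Word: "qiceeciq"
Reversed: "qiceeciq"
Forward == Backward? qiceeciq == qiceeciq
Palindrome = Yes


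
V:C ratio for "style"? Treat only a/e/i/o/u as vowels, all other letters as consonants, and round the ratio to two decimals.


Word: "style"
Vowels (a,e,i,o,u): 1
Consonants: 4
Ratio = 1/4
= 0.25


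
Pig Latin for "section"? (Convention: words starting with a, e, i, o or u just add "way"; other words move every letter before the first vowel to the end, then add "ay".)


Word: "section"
Starts with consonant(s) → move to end, add 'ay'
Consonant cluster: "s"
Pig Latin = "ectionsay"


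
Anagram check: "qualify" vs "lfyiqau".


Word 1: "qualify" → sorted: afilquy
Word 2: "lfyiqau" → sorted: afilquy
Same letters? afilquy == afilquy
Anagram = Yes


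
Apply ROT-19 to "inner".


Word: "inner"
Shift: 19
Each letter → (letter + shift) mod 26:
  'i' (8) + 19 = 1 → 'b'
  'n' (13) + 19 = 6 → 'g'
  'n' (13) + 19 = 6 → 'g'
  'e' (4) + 19 = 23 → 'x'
  'r' (17) + 19 = 10 → 'k'
Result = "bggxk"


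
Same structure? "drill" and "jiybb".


Pattern of "drill": [0, 1, 2, 3, 3]
Pattern of "jiybb": [0, 1, 2, 3, 3]
Patterns match
Same pattern = Yes


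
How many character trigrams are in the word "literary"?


Word: "literary" (length 8)
Number of 3-grams = length - 3 + 1 = 8 - 3 + 1
= 6


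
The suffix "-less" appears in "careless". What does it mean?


Suffix: -less
Example: careless = care + -less
Meaning = without


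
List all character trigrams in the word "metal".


Word: "metal" (length 5)
Number of trigrams = 5 - 3 + 1 = 3
  Position 0: "met"
  Position 1: "eta"
  Position 2: "tal"
Trigrams = "met", "eta", "tal"


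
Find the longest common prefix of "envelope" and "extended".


Word 1: "envelope"
Word 2: "extended"
Comparing from start:
  Pos 0: 'e' == 'e'
  Pos 1: 'n' != 'x' (stop)
LCP = "e" (length 1)


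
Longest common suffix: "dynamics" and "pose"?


Word 1: "dynamics"
Word 2: "pose"
Comparing from end:
  Pos -1: 's' != 'e' (stop)
LCS = "" (length 0)


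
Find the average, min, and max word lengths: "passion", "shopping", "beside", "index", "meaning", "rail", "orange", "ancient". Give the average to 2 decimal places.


Lengths: "passion"=7, "shopping"=8, "beside"=6, "index"=5, "meaning"=7, "rail"=4, "orange"=6, "ancient"=7
Sum = 50, Count = 8
Average = 50/8 = 6.25
= avg=6.25, min=4, max=8


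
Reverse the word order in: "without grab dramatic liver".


Original: "without grab dramatic liver"
Words (1..n): without | grab | dramatic | liver
Reversed (n..1): liver | dramatic | grab | without
Result = "liver dramatic grab without"


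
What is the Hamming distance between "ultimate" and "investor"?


Comparing character by character (same length = 8):
  Pos 0: 'u' vs 'i' !=
  Pos 1: 'l' vs 'n' !=
  Pos 2: 't' vs 'v' !=
  Pos 3: 'i' vs 'e' !=
  Pos 4: 'm' vs 's' !=
  Pos 5: 'a' vs 't' !=
  Pos 6: 't' vs 'o' !=
  Pos 7: 'e' vs 'r' !=
Hamming distance = 8


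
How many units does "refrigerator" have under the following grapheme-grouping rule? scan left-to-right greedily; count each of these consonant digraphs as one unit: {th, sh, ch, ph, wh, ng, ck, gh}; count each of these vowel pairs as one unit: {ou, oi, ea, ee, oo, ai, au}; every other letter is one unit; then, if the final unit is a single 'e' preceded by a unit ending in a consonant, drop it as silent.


Word: "refrigerator" (12 letters)
Left-to-right scan:
  (1) 'r' (letter)
  (2) 'e' (letter)
  (3) 'f' (letter)
  (4) 'r' (letter)
  (5) 'i' (letter)
  (6) 'g' (letter)
  (7) 'e' (letter)
  (8) 'r' (letter)
  (9) 'a' (letter)
  (10) 't' (letter)
  (11) 'o' (letter)
  (12) 'r' (letter)
Units from scan: 12
Sound units = 12 units


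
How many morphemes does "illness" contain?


Word: "illness"
Morphemes: ill | -ness
Each morpheme carries meaning
= 2 morphemes


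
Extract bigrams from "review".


Word: "review" (length 6)
Number of bigrams = 6 - 2 + 1 = 5
  Position 0: "re"
  Position 1: "ev"
  Position 2: "vi"
  Position 3: "ie"
  Position 4: "ew"
Bigrams = "re", "ev", "vi", "ie", "ew"


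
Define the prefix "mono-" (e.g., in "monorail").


Prefix: mono-
Example: monorail (mono- + rail)
Meaning = one


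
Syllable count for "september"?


Word: "september"
Syllable breakdown: sep · tem · ber
Counting: 3 parts
= 3 syllables


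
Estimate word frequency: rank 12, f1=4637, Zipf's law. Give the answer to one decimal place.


Zipf's law: f(r) = f(1) / r
f(1) = 4637
f(12) = 4637 / 12
= 386.4 occurrences


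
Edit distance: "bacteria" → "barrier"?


Word 1: "bacteria" (length 8)
Word 2: "barrier" (length 7)
One optimal edit sequence (insert/delete/substitute each cost 1):
  1. keep 'b'
  2. keep 'a'
  3. delete 'c'  (+1)
  4. delete 't'  (+1)
  5. substitute 'e' -> 'r'  (+1)
  6. keep 'r'
  7. keep 'i'
  8. insert 'e'  (+1)
  9. substitute 'a' -> 'r'  (+1)
Total edit operations: 5
Edit distance = 5


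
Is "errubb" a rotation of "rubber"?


Word: "rubber", Candidate: "errubb"
Method: check if candidate is substring of word+word
"rubberrubber" contains "errubb"? Yes
Is rotation = Yes


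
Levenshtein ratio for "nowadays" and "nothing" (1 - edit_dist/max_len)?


Word 1: "nowadays" (length 8)
Word 2: "nothing" (length 7)
One optimal edit sequence:
  1. keep 'n'
  2. keep 'o'
  3. delete 'w'  (+1)
  4. substitute 'a' -> 't'  (+1)
  5. substitute 'd' -> 'h'  (+1)
  6. substitute 'a' -> 'i'  (+1)
  7. substitute 'y' -> 'n'  (+1)
  8. substitute 's' -> 'g'  (+1)
Edit distance = 6
Max length = max(8, 7) = 8
Similarity = 1 - 6/8
= 0.2500


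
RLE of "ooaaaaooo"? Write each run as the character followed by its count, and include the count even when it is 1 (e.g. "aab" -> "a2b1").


String: "ooaaaaooo"
Scanning for consecutive runs:
  'o' x 2
  'a' x 4
  'o' x 3
RLE = "o2a4o3"


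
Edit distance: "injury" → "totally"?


Word 1: "injury" (length 6)
Word 2: "totally" (length 7)
One optimal edit sequence (insert/delete/substitute each cost 1):
  1. insert 't'  (+1)
  2. substitute 'i' -> 'o'  (+1)
  3. substitute 'n' -> 't'  (+1)
  4. substitute 'j' -> 'a'  (+1)
  5. substitute 'u' -> 'l'  (+1)
  6. substitute 'r' -> 'l'  (+1)
  7. keep 'y'
Total edit operations: 6
Edit distance = 6


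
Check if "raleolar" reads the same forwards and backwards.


Word: "raleolar"
Reversed: "raloelar"
Forward == Backward? raleolar != raloelar
Palindrome = No


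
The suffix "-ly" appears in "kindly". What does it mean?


Suffix: -ly
As in: kindly -> kind + -ly
Meaning = in a manner
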